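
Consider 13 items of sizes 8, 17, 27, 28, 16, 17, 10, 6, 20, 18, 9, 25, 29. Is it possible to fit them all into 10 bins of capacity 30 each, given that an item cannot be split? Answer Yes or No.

Yes

A valid assignment using 9 bins:
  bin 1: 29 = 29
  bin 2: 28 = 28
  bin 3: 27 = 27
  bin 4: 25 = 25
  bin 5: 20 + 10 = 30
  bin 6: 18 + 9 = 27
  bin 7: 17 + 8 = 25
  bin 8: 17 + 6 = 23
  bin 9: 16 = 16
That uses only 9 ≤ 10, so 10 bins are enough.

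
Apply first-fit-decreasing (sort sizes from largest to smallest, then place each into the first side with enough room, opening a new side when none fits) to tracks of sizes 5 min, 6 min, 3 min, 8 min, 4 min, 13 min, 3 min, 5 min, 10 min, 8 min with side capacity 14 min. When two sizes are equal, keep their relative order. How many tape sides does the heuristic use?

Sorted descending: 13, 10, 8, 8, 6, 5, 5, 4, 3, 3.
  13 → side 1 (new)  [load 13/14]
  10 → side 2 (new)  [load 10/14]
  8 → side 3 (new)  [load 8/14]
  8 → side 4 (new)  [load 8/14]
  6 → side 3  [load 14/14]
  5 → side 4  [load 13/14]
  5 → side 5 (new)  [load 5/14]
  4 → side 2  [load 14/14]
  3 → side 5  [load 8/14]
  3 → side 5  [load 11/14]
5 tape sides opened.

5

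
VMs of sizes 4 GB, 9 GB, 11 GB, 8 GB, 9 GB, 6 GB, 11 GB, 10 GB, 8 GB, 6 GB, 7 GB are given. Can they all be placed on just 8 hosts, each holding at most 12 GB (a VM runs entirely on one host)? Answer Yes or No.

Total = 89 GB; ⌈89/12⌉ = 8.
The bound of 8 does not rule out 8, but exhaustive search shows no assignment into 8 hosts of capacity 12 GB exists — the minimum is 9.

No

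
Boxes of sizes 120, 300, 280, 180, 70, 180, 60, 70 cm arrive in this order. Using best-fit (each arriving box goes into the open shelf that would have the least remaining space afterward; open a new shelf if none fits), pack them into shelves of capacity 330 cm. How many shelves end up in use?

5

  120 → shelf 1 (new)  [load 120/330]
  300 → shelf 2 (new)  [load 300/330]
  280 → shelf 3 (new)  [load 280/330]
  180 → shelf 1  [load 300/330]
  70 → shelf 4 (new)  [load 70/330]
  180 → shelf 4  [load 250/330]
  60 → shelf 4  [load 310/330]
  70 → shelf 5 (new)  [load 70/330]
5 shelves opened.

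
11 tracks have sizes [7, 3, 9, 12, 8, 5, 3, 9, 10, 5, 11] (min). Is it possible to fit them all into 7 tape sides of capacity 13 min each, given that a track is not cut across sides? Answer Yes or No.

A valid assignment using 7 tape sides:
  side 1: 12 = 12
  side 2: 11 = 11
  side 3: 10 + 3 = 13
  side 4: 9 + 3 = 12
  side 5: 9 = 9
  side 6: 8 + 5 = 13
  side 7: 7 + 5 = 12
Every load is within 13 min, so 7 tape sides suffice.

Yes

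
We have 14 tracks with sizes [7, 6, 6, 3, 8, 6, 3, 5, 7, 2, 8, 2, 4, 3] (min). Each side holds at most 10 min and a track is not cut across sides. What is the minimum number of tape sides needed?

8

Total = 8 + 8 + 7 + 7 + 6 + 6 + 6 + 5 + 4 + 3 + 3 + 3 + 2 + 2 = 70 min.
Lower bound: ⌈70/10⌉ = 7 tape sides.
A packing using 8 tape sides:
  side 1: 8 + 2 = 10
  side 2: 8 + 2 = 10
  side 3: 7 + 3 = 10
  side 4: 7 + 3 = 10
  side 5: 6 + 4 = 10
  side 6: 6 + 3 = 9
  side 7: 6 = 6
  side 8: 5 = 5
No arrangement into 7 tape sides stays within capacity, so 8 is optimal.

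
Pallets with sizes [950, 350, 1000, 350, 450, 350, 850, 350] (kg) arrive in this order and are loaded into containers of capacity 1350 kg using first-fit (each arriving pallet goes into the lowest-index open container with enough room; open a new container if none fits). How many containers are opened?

  950 → container 1 (new)  [load 950/1350]
  350 → container 1  [load 1300/1350]
  1000 → container 2 (new)  [load 1000/1350]
  350 → container 2  [load 1350/1350]
  450 → container 3 (new)  [load 450/1350]
  350 → container 3  [load 800/1350]
  850 → container 4 (new)  [load 850/1350]
  350 → container 3  [load 1150/1350]
4 containers opened.

4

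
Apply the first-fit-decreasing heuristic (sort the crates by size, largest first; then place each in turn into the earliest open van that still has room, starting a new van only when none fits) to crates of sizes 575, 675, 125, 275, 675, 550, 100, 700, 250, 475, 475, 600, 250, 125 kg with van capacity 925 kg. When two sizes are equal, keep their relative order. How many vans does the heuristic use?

8

Sorted descending: 700, 675, 675, 600, 575, 550, 475, 475, 275, 250, 250, 125, 125, 100.
  700 → van 1 (new)  [load 700/925]
  675 → van 2 (new)  [load 675/925]
  675 → van 3 (new)  [load 675/925]
  600 → van 4 (new)  [load 600/925]
  575 → van 5 (new)  [load 575/925]
  550 → van 6 (new)  [load 550/925]
  475 → van 7 (new)  [load 475/925]
  475 → van 8 (new)  [load 475/925]
  275 → van 4  [load 875/925]
  250 → van 2  [load 925/925]
  250 → van 3  [load 925/925]
  125 → van 1  [load 825/925]
  125 → van 5  [load 700/925]
  100 → van 1  [load 925/925]
8 vans opened.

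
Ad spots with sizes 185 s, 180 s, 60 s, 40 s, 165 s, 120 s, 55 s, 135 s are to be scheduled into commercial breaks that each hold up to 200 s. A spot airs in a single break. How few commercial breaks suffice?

6

Total = 185 + 180 + 165 + 135 + 120 + 60 + 55 + 40 = 940 s.
Lower bound: ⌈940/200⌉ = 5 commercial breaks.
A packing using 6 commercial breaks:
  break 1: 185 = 185
  break 2: 180 = 180
  break 3: 165 = 165
  break 4: 135 + 60 = 195
  break 5: 120 + 55 = 175
  break 6: 40 = 40
No arrangement into 5 commercial breaks stays within capacity, so 6 is optimal.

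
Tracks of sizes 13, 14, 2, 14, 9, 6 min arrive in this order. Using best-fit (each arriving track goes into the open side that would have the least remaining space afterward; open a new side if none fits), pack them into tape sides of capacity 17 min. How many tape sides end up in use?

4

  13 → side 1 (new)  [load 13/17]
  14 → side 2 (new)  [load 14/17]
  2 → side 2  [load 16/17]
  14 → side 3 (new)  [load 14/17]
  9 → side 4 (new)  [load 9/17]
  6 → side 4  [load 15/17]
4 tape sides opened.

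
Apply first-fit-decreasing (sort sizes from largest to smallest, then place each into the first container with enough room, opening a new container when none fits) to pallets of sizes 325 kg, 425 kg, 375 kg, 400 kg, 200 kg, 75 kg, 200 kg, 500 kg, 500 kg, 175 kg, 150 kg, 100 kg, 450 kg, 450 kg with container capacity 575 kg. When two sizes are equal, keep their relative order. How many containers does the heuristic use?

Sorted descending: 500, 500, 450, 450, 425, 400, 375, 325, 200, 200, 175, 150, 100, 75.
  500 → container 1 (new)  [load 500/575]
  500 → container 2 (new)  [load 500/575]
  450 → container 3 (new)  [load 450/575]
  450 → container 4 (new)  [load 450/575]
  425 → container 5 (new)  [load 425/575]
  400 → container 6 (new)  [load 400/575]
  375 → container 7 (new)  [load 375/575]
  325 → container 8 (new)  [load 325/575]
  200 → container 7  [load 575/575]
  200 → container 8  [load 525/575]
  175 → container 6  [load 575/575]
  150 → container 5  [load 575/575]
  100 → container 3  [load 550/575]
  75 → container 1  [load 575/575]
8 containers opened.

8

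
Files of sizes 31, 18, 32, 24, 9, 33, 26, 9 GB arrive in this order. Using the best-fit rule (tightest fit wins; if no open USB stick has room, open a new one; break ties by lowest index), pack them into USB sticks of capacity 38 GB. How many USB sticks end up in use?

  31 → USB stick 1 (new)  [load 31/38]
  18 → USB stick 2 (new)  [load 18/38]
  32 → USB stick 3 (new)  [load 32/38]
  24 → USB stick 4 (new)  [load 24/38]
  9 → USB stick 4  [load 33/38]
  33 → USB stick 5 (new)  [load 33/38]
  26 → USB stick 6 (new)  [load 26/38]
  9 → USB stick 6  [load 35/38]
6 USB sticks opened.

6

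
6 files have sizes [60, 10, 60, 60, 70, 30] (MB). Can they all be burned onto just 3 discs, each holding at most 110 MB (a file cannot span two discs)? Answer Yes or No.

Total = 290 MB; ⌈290/110⌉ = 3.
4 files each exceed half the capacity and cannot share a disc, forcing at least 4 discs.
At least 4 discs are required, but only 3 are allowed.

No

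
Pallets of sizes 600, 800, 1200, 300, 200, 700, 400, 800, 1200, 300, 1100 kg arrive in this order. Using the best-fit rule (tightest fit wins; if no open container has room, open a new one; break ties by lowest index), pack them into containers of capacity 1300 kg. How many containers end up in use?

7

  600 → container 1 (new)  [load 600/1300]
  800 → container 2 (new)  [load 800/1300]
  1200 → container 3 (new)  [load 1200/1300]
  300 → container 2  [load 1100/1300]
  200 → container 2  [load 1300/1300]
  700 → container 1  [load 1300/1300]
  400 → container 4 (new)  [load 400/1300]
  800 → container 4  [load 1200/1300]
  1200 → container 5 (new)  [load 1200/1300]
  300 → container 6 (new)  [load 300/1300]
  1100 → container 7 (new)  [load 1100/1300]
7 containers opened.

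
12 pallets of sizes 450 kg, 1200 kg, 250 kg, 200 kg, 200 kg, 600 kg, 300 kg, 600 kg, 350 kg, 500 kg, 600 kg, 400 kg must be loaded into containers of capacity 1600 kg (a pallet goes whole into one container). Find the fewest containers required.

Total = 1200 + 600 + 600 + 600 + 500 + 450 + 400 + 350 + 300 + 250 + 200 + 200 = 5650 kg.
Lower bound: ⌈5650/1600⌉ = 4 containers.
A packing using 4 containers:
  container 1: 1200 + 400 = 1600
  container 2: 600 + 600 + 350 = 1550
  container 3: 600 + 500 + 450 = 1550
  container 4: 300 + 250 + 200 + 200 = 950
This matches the lower bound, so 4 is optimal.

4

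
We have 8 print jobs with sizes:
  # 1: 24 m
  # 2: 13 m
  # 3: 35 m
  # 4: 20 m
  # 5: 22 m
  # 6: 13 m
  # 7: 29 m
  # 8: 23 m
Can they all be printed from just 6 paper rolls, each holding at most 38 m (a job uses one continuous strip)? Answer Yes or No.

Yes

A valid assignment using 6 paper rolls:
  roll 1: 35 = 35
  roll 2: 29 = 29
  roll 3: 24 + 13 = 37
  roll 4: 23 + 13 = 36
  roll 5: 22 = 22
  roll 6: 20 = 20
Every load is within 38 m, so 6 paper rolls suffice.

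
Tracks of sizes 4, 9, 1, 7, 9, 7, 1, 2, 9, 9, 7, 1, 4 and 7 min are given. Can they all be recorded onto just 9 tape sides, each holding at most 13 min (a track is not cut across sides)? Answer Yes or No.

Yes

A valid assignment using 8 tape sides:
  side 1: 9 + 4 = 13
  side 2: 9 + 4 = 13
  side 3: 9 + 2 + 1 + 1 = 13
  side 4: 9 + 1 = 10
  side 5: 7 = 7
  side 6: 7 = 7
  side 7: 7 = 7
  side 8: 7 = 7
That uses only 8 ≤ 9, so 9 tape sides are enough.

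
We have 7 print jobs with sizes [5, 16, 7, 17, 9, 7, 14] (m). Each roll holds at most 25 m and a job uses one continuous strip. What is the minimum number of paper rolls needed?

4

Total = 17 + 16 + 14 + 9 + 7 + 7 + 5 = 75 m.
Lower bound: ⌈75/25⌉ = 3 paper rolls.
A packing using 4 paper rolls:
  roll 1: 17 + 7 = 24
  roll 2: 16 + 9 = 25
  roll 3: 14 + 7 = 21
  roll 4: 5 = 5
No arrangement into 3 paper rolls stays within capacity, so 4 is optimal.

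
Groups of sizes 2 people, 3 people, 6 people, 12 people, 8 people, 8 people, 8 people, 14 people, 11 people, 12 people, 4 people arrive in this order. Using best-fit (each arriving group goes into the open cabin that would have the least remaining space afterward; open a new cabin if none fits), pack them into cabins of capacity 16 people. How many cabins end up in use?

  2 → cabin 1 (new)  [load 2/16]
  3 → cabin 1  [load 5/16]
  6 → cabin 1  [load 11/16]
  12 → cabin 2 (new)  [load 12/16]
  8 → cabin 3 (new)  [load 8/16]
  8 → cabin 3  [load 16/16]
  8 → cabin 4 (new)  [load 8/16]
  14 → cabin 5 (new)  [load 14/16]
  11 → cabin 6 (new)  [load 11/16]
  12 → cabin 7 (new)  [load 12/16]
  4 → cabin 2  [load 16/16]
7 cabins opened.

7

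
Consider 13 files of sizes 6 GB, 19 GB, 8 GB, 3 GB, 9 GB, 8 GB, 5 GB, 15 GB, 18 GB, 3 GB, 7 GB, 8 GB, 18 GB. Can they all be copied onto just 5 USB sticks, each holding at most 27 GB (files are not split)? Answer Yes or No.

A valid assignment using 5 USB sticks:
  USB stick 1: 19 + 8 = 27
  USB stick 2: 18 + 9 = 27
  USB stick 3: 18 + 8 = 26
  USB stick 4: 15 + 8 + 3 = 26
  USB stick 5: 7 + 6 + 5 + 3 = 21
Every load is within 27 GB, so 5 USB sticks suffice.

Yes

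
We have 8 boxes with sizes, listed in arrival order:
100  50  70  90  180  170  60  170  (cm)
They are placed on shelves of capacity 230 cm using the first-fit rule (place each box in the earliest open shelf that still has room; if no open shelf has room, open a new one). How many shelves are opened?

  100 → shelf 1 (new)  [load 100/230]
  50 → shelf 1  [load 150/230]
  70 → shelf 1  [load 220/230]
  90 → shelf 2 (new)  [load 90/230]
  180 → shelf 3 (new)  [load 180/230]
  170 → shelf 4 (new)  [load 170/230]
  60 → shelf 2  [load 150/230]
  170 → shelf 5 (new)  [load 170/230]
5 shelves opened.

5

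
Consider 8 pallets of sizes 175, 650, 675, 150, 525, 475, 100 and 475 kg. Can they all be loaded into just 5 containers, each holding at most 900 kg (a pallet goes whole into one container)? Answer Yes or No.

Yes

A valid assignment using 5 containers:
  container 1: 675 + 175 = 850
  container 2: 650 + 150 + 100 = 900
  container 3: 525 = 525
  container 4: 475 = 475
  container 5: 475 = 475
Every load is within 900 kg, so 5 containers suffice.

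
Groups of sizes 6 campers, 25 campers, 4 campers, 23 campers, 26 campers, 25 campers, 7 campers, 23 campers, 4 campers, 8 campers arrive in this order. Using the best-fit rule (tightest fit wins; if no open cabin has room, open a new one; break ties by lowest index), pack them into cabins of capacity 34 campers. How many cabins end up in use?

  6 → cabin 1 (new)  [load 6/34]
  25 → cabin 1  [load 31/34]
  4 → cabin 2 (new)  [load 4/34]
  23 → cabin 2  [load 27/34]
  26 → cabin 3 (new)  [load 26/34]
  25 → cabin 4 (new)  [load 25/34]
  7 → cabin 2  [load 34/34]
  23 → cabin 5 (new)  [load 23/34]
  4 → cabin 3  [load 30/34]
  8 → cabin 4  [load 33/34]
5 cabins opened.

5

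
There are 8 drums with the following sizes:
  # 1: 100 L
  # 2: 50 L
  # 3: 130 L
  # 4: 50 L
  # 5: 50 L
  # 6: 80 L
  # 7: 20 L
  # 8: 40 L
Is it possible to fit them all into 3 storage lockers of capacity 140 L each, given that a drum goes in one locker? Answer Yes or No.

No

Total = 520 L; ⌈520/140⌉ = 4.
At least 4 storage lockers are required, but only 3 are allowed.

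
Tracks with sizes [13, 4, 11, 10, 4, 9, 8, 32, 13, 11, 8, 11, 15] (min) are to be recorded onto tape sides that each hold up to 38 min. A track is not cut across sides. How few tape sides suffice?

4

Total = 32 + 15 + 13 + 13 + 11 + 11 + 11 + 10 + 9 + 8 + 8 + 4 + 4 = 149 min.
Lower bound: ⌈149/38⌉ = 4 tape sides.
A packing using 4 tape sides:
  side 1: 32 + 4 = 36
  side 2: 15 + 13 + 10 = 38
  side 3: 13 + 11 + 9 + 4 = 37
  side 4: 11 + 11 + 8 + 8 = 38
This matches the lower bound, so 4 is optimal.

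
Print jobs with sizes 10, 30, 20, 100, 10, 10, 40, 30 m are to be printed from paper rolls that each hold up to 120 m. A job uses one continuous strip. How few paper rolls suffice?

3

Total = 100 + 40 + 30 + 30 + 20 + 10 + 10 + 10 = 250 m.
Lower bound: ⌈250/120⌉ = 3 paper rolls.
A packing using 3 paper rolls:
  roll 1: 100 + 20 = 120
  roll 2: 40 + 30 + 30 + 10 + 10 = 120
  roll 3: 10 = 10
This matches the lower bound, so 3 is optimal.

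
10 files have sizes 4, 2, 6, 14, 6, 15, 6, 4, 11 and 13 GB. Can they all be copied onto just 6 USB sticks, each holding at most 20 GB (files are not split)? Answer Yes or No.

A valid assignment using 5 USB sticks:
  USB stick 1: 15 + 4 = 19
  USB stick 2: 14 + 6 = 20
  USB stick 3: 13 + 6 = 19
  USB stick 4: 11 + 6 + 2 = 19
  USB stick 5: 4 = 4
That uses only 5 ≤ 6, so 6 USB sticks are enough.

Yes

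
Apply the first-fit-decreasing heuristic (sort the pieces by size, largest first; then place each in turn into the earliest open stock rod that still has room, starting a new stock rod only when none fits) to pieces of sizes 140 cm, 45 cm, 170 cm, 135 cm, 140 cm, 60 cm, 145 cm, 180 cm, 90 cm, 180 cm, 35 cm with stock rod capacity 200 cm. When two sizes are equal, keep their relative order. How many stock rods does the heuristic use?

8

Sorted descending: 180, 180, 170, 145, 140, 140, 135, 90, 60, 45, 35.
  180 → stock rod 1 (new)  [load 180/200]
  180 → stock rod 2 (new)  [load 180/200]
  170 → stock rod 3 (new)  [load 170/200]
  145 → stock rod 4 (new)  [load 145/200]
  140 → stock rod 5 (new)  [load 140/200]
  140 → stock rod 6 (new)  [load 140/200]
  135 → stock rod 7 (new)  [load 135/200]
  90 → stock rod 8 (new)  [load 90/200]
  60 → stock rod 5  [load 200/200]
  45 → stock rod 4  [load 190/200]
  35 → stock rod 6  [load 175/200]
8 stock rods opened.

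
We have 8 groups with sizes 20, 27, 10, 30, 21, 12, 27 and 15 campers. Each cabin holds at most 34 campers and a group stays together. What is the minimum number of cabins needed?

Total = 30 + 27 + 27 + 21 + 20 + 15 + 12 + 10 = 162 campers.
Lower bound: ⌈162/34⌉ = 5 cabins.
A packing using 6 cabins:
  cabin 1: 30 = 30
  cabin 2: 27 = 27
  cabin 3: 27 = 27
  cabin 4: 21 + 12 = 33
  cabin 5: 20 + 10 = 30
  cabin 6: 15 = 15
No arrangement into 5 cabins stays within capacity, so 6 is optimal.

6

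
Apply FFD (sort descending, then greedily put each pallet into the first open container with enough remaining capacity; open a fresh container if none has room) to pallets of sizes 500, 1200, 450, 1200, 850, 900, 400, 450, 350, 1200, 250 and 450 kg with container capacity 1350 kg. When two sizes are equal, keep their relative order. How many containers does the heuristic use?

Sorted descending: 1200, 1200, 1200, 900, 850, 500, 450, 450, 450, 400, 350, 250.
  1200 → container 1 (new)  [load 1200/1350]
  1200 → container 2 (new)  [load 1200/1350]
  1200 → container 3 (new)  [load 1200/1350]
  900 → container 4 (new)  [load 900/1350]
  850 → container 5 (new)  [load 850/1350]
  500 → container 5  [load 1350/1350]
  450 → container 4  [load 1350/1350]
  450 → container 6 (new)  [load 450/1350]
  450 → container 6  [load 900/1350]
  400 → container 6  [load 1300/1350]
  350 → container 7 (new)  [load 350/1350]
  250 → container 7  [load 600/1350]
7 containers opened.

7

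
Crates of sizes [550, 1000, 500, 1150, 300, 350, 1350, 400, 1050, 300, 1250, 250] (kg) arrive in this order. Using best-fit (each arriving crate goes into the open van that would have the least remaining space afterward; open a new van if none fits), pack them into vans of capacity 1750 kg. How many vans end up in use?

  550 → van 1 (new)  [load 550/1750]
  1000 → van 1  [load 1550/1750]
  500 → van 2 (new)  [load 500/1750]
  1150 → van 2  [load 1650/1750]
  300 → van 3 (new)  [load 300/1750]
  350 → van 3  [load 650/1750]
  1350 → van 4 (new)  [load 1350/1750]
  400 → van 4  [load 1750/1750]
  1050 → van 3  [load 1700/1750]
  300 → van 5 (new)  [load 300/1750]
  1250 → van 5  [load 1550/1750]
  250 → van 6 (new)  [load 250/1750]
6 vans opened.

6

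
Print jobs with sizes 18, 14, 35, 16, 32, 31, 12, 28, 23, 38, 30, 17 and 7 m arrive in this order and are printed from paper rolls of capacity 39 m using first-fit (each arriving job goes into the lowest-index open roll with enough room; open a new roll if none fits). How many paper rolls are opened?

  18 → roll 1 (new)  [load 18/39]
  14 → roll 1  [load 32/39]
  35 → roll 2 (new)  [load 35/39]
  16 → roll 3 (new)  [load 16/39]
  32 → roll 4 (new)  [load 32/39]
  31 → roll 5 (new)  [load 31/39]
  12 → roll 3  [load 28/39]
  28 → roll 6 (new)  [load 28/39]
  23 → roll 7 (new)  [load 23/39]
  38 → roll 8 (new)  [load 38/39]
  30 → roll 9 (new)  [load 30/39]
  17 → roll 10 (new)  [load 17/39]
  7 → roll 1  [load 39/39]
10 paper rolls opened.

10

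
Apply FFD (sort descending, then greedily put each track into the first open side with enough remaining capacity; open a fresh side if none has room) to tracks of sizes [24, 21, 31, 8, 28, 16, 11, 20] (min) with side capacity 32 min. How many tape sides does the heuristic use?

6

Sorted descending: 31, 28, 24, 21, 20, 16, 11, 8.
  31 → side 1 (new)  [load 31/32]
  28 → side 2 (new)  [load 28/32]
  24 → side 3 (new)  [load 24/32]
  21 → side 4 (new)  [load 21/32]
  20 → side 5 (new)  [load 20/32]
  16 → side 6 (new)  [load 16/32]
  11 → side 4  [load 32/32]
  8 → side 3  [load 32/32]
6 tape sides opened.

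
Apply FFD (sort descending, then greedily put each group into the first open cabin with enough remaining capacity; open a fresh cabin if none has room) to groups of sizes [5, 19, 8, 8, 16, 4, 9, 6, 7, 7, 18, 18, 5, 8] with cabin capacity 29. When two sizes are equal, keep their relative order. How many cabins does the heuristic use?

Sorted descending: 19, 18, 18, 16, 9, 8, 8, 8, 7, 7, 6, 5, 5, 4.
  19 → cabin 1 (new)  [load 19/29]
  18 → cabin 2 (new)  [load 18/29]
  18 → cabin 3 (new)  [load 18/29]
  16 → cabin 4 (new)  [load 16/29]
  9 → cabin 1  [load 28/29]
  8 → cabin 2  [load 26/29]
  8 → cabin 3  [load 26/29]
  8 → cabin 4  [load 24/29]
  7 → cabin 5 (new)  [load 7/29]
  7 → cabin 5  [load 14/29]
  6 → cabin 5  [load 20/29]
  5 → cabin 4  [load 29/29]
  5 → cabin 5  [load 25/29]
  4 → cabin 5  [load 29/29]
5 cabins opened.

5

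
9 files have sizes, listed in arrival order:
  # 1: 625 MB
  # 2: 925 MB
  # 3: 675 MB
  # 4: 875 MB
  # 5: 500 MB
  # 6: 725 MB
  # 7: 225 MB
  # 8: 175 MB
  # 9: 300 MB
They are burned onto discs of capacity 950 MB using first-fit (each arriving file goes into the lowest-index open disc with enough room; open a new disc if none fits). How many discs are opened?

  625 → disc 1 (new)  [load 625/950]
  925 → disc 2 (new)  [load 925/950]
  675 → disc 3 (new)  [load 675/950]
  875 → disc 4 (new)  [load 875/950]
  500 → disc 5 (new)  [load 500/950]
  725 → disc 6 (new)  [load 725/950]
  225 → disc 1  [load 850/950]
  175 → disc 3  [load 850/950]
  300 → disc 5  [load 800/950]
6 discs opened.

6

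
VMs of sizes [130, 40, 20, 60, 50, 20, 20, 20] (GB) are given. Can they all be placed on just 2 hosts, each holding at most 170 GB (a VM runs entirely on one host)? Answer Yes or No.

No

Total = 360 GB; ⌈360/170⌉ = 3.
At least 3 hosts are required, but only 2 are allowed.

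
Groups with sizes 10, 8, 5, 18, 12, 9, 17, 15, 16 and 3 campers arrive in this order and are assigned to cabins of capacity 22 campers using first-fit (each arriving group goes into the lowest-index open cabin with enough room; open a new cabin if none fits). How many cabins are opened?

  10 → cabin 1 (new)  [load 10/22]
  8 → cabin 1  [load 18/22]
  5 → cabin 2 (new)  [load 5/22]
  18 → cabin 3 (new)  [load 18/22]
  12 → cabin 2  [load 17/22]
  9 → cabin 4 (new)  [load 9/22]
  17 → cabin 5 (new)  [load 17/22]
  15 → cabin 6 (new)  [load 15/22]
  16 → cabin 7 (new)  [load 16/22]
  3 → cabin 1  [load 21/22]
7 cabins opened.

7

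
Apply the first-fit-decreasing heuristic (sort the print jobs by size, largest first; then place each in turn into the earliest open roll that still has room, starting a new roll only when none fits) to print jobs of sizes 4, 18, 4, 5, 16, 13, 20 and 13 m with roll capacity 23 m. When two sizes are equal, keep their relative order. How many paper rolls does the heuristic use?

5

Sorted descending: 20, 18, 16, 13, 13, 5, 4, 4.
  20 → roll 1 (new)  [load 20/23]
  18 → roll 2 (new)  [load 18/23]
  16 → roll 3 (new)  [load 16/23]
  13 → roll 4 (new)  [load 13/23]
  13 → roll 5 (new)  [load 13/23]
  5 → roll 2  [load 23/23]
  4 → roll 3  [load 20/23]
  4 → roll 4  [load 17/23]
5 paper rolls opened.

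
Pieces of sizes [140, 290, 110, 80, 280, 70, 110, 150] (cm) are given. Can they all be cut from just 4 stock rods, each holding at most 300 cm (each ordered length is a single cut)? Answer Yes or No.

Total = 1230 cm; ⌈1230/300⌉ = 5.
At least 5 stock rods are required, but only 4 are allowed.

No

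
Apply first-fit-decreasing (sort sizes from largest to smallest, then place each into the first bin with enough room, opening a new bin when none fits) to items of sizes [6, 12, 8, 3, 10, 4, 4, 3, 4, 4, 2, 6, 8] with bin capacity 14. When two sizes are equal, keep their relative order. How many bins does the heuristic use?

Sorted descending: 12, 10, 8, 8, 6, 6, 4, 4, 4, 4, 3, 3, 2.
  12 → bin 1 (new)  [load 12/14]
  10 → bin 2 (new)  [load 10/14]
  8 → bin 3 (new)  [load 8/14]
  8 → bin 4 (new)  [load 8/14]
  6 → bin 3  [load 14/14]
  6 → bin 4  [load 14/14]
  4 → bin 2  [load 14/14]
  4 → bin 5 (new)  [load 4/14]
  4 → bin 5  [load 8/14]
  4 → bin 5  [load 12/14]
  3 → bin 6 (new)  [load 3/14]
  3 → bin 6  [load 6/14]
  2 → bin 1  [load 14/14]
6 bins opened.

6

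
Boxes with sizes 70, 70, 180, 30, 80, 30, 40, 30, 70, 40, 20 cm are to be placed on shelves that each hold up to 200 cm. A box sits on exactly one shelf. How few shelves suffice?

4

Total = 180 + 80 + 70 + 70 + 70 + 40 + 40 + 30 + 30 + 30 + 20 = 660 cm.
Lower bound: ⌈660/200⌉ = 4 shelves.
A packing using 4 shelves:
  shelf 1: 180 + 20 = 200
  shelf 2: 80 + 70 + 40 = 190
  shelf 3: 70 + 70 + 40 = 180
  shelf 4: 30 + 30 + 30 = 90
This matches the lower bound, so 4 is optimal.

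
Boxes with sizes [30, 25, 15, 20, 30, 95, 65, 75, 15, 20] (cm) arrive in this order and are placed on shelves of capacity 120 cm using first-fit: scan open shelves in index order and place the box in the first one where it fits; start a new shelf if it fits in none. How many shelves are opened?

4

  30 → shelf 1 (new)  [load 30/120]
  25 → shelf 1  [load 55/120]
  15 → shelf 1  [load 70/120]
  20 → shelf 1  [load 90/120]
  30 → shelf 1  [load 120/120]
  95 → shelf 2 (new)  [load 95/120]
  65 → shelf 3 (new)  [load 65/120]
  75 → shelf 4 (new)  [load 75/120]
  15 → shelf 2  [load 110/120]
  20 → shelf 3  [load 85/120]
4 shelves opened.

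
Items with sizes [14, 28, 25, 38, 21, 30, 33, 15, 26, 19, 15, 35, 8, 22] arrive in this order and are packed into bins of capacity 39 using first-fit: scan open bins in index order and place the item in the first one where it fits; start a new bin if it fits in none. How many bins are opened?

10

  14 → bin 1 (new)  [load 14/39]
  28 → bin 2 (new)  [load 28/39]
  25 → bin 1  [load 39/39]
  38 → bin 3 (new)  [load 38/39]
  21 → bin 4 (new)  [load 21/39]
  30 → bin 5 (new)  [load 30/39]
  33 → bin 6 (new)  [load 33/39]
  15 → bin 4  [load 36/39]
  26 → bin 7 (new)  [load 26/39]
  19 → bin 8 (new)  [load 19/39]
  15 → bin 8  [load 34/39]
  35 → bin 9 (new)  [load 35/39]
  8 → bin 2  [load 36/39]
  22 → bin 10 (new)  [load 22/39]
10 bins opened.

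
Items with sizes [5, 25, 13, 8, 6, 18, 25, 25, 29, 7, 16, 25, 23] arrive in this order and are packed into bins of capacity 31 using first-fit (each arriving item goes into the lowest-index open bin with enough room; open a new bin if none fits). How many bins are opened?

  5 → bin 1 (new)  [load 5/31]
  25 → bin 1  [load 30/31]
  13 → bin 2 (new)  [load 13/31]
  8 → bin 2  [load 21/31]
  6 → bin 2  [load 27/31]
  18 → bin 3 (new)  [load 18/31]
  25 → bin 4 (new)  [load 25/31]
  25 → bin 5 (new)  [load 25/31]
  29 → bin 6 (new)  [load 29/31]
  7 → bin 3  [load 25/31]
  16 → bin 7 (new)  [load 16/31]
  25 → bin 8 (new)  [load 25/31]
  23 → bin 9 (new)  [load 23/31]
9 bins opened.

9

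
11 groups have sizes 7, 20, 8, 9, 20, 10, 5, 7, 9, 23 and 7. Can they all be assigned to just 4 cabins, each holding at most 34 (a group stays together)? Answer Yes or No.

A valid assignment using 4 cabins:
  cabin 1: 23 + 10 = 33
  cabin 2: 20 + 9 + 5 = 34
  cabin 3: 20 + 9 = 29
  cabin 4: 8 + 7 + 7 + 7 = 29
Every load is within 34, so 4 cabins suffice.

Yes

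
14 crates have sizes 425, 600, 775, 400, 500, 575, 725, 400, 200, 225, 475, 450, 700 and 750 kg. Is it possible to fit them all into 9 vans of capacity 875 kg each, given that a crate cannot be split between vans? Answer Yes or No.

No

Total = 7200 kg; ⌈7200/875⌉ = 9.
The bound of 9 does not rule out 9, but exhaustive search shows no assignment into 9 vans of capacity 875 kg exists — the minimum is 10.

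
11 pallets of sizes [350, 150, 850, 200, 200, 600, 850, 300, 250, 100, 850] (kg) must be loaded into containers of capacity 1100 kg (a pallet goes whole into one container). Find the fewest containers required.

Total = 850 + 850 + 850 + 600 + 350 + 300 + 250 + 200 + 200 + 150 + 100 = 4700 kg.
Lower bound: ⌈4700/1100⌉ = 5 containers.
A packing using 5 containers:
  container 1: 850 + 250 = 1100
  container 2: 850 + 200 = 1050
  container 3: 850 + 200 = 1050
  container 4: 600 + 350 + 150 = 1100
  container 5: 300 + 100 = 400
This matches the lower bound, so 5 is optimal.

5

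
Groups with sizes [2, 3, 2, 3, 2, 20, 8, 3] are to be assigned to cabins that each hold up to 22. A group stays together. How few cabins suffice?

Total = 20 + 8 + 3 + 3 + 3 + 2 + 2 + 2 = 43.
Lower bound: ⌈43/22⌉ = 2 cabins.
A packing using 2 cabins:
  cabin 1: 20 + 2 = 22
  cabin 2: 8 + 3 + 3 + 3 + 2 + 2 = 21
This matches the lower bound, so 2 is optimal.

2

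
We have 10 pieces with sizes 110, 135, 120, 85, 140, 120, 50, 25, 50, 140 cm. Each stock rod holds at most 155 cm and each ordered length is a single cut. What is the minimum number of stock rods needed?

8

Total = 140 + 140 + 135 + 120 + 120 + 110 + 85 + 50 + 50 + 25 = 975 cm.
Lower bound: ⌈975/155⌉ = 7 stock rods.
A packing using 8 stock rods:
  stock rod 1: 140 = 140
  stock rod 2: 140 = 140
  stock rod 3: 135 = 135
  stock rod 4: 120 + 25 = 145
  stock rod 5: 120 = 120
  stock rod 6: 110 = 110
  stock rod 7: 85 + 50 = 135
  stock rod 8: 50 = 50
No arrangement into 7 stock rods stays within capacity, so 8 is optimal.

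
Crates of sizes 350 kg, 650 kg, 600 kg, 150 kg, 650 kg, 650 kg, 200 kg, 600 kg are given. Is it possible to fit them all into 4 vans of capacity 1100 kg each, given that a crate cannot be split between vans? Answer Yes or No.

No

Total = 3850 kg; ⌈3850/1100⌉ = 4.
5 crates each exceed half the capacity and cannot share a van, forcing at least 5 vans.
At least 5 vans are required, but only 4 are allowed.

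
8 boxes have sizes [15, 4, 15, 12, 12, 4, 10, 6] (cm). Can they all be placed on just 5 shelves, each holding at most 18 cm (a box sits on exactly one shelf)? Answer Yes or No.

Yes

A valid assignment using 5 shelves:
  shelf 1: 15 = 15
  shelf 2: 15 = 15
  shelf 3: 12 + 6 = 18
  shelf 4: 12 + 4 = 16
  shelf 5: 10 + 4 = 14
Every load is within 18 cm, so 5 shelves suffice.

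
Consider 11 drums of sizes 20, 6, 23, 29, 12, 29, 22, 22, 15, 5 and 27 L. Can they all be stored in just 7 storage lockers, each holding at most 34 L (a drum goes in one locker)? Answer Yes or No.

No

Total = 210 L; ⌈210/34⌉ = 7.
The bound of 7 does not rule out 7, but exhaustive search shows no assignment into 7 storage lockers of capacity 34 L exists — the minimum is 8.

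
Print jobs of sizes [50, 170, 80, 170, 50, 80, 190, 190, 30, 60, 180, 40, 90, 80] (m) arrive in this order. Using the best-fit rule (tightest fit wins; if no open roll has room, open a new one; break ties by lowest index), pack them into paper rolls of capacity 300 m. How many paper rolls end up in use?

  50 → roll 1 (new)  [load 50/300]
  170 → roll 1  [load 220/300]
  80 → roll 1  [load 300/300]
  170 → roll 2 (new)  [load 170/300]
  50 → roll 2  [load 220/300]
  80 → roll 2  [load 300/300]
  190 → roll 3 (new)  [load 190/300]
  190 → roll 4 (new)  [load 190/300]
  30 → roll 3  [load 220/300]
  60 → roll 3  [load 280/300]
  180 → roll 5 (new)  [load 180/300]
  40 → roll 4  [load 230/300]
  90 → roll 5  [load 270/300]
  80 → roll 6 (new)  [load 80/300]
6 paper rolls opened.

6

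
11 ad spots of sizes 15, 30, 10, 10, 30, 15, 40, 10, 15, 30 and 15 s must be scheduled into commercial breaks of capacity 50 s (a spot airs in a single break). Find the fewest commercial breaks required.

Total = 40 + 30 + 30 + 30 + 15 + 15 + 15 + 15 + 10 + 10 + 10 = 220 s.
Lower bound: ⌈220/50⌉ = 5 commercial breaks.
A packing using 5 commercial breaks:
  break 1: 40 + 10 = 50
  break 2: 30 + 15 = 45
  break 3: 30 + 15 = 45
  break 4: 30 + 15 = 45
  break 5: 15 + 10 + 10 = 35
This matches the lower bound, so 5 is optimal.

5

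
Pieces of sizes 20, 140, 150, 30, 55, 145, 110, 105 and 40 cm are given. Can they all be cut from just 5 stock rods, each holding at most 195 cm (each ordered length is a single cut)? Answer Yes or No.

A valid assignment using 5 stock rods:
  stock rod 1: 150 + 40 = 190
  stock rod 2: 145 + 30 + 20 = 195
  stock rod 3: 140 + 55 = 195
  stock rod 4: 110 = 110
  stock rod 5: 105 = 105
Every load is within 195 cm, so 5 stock rods suffice.

Yes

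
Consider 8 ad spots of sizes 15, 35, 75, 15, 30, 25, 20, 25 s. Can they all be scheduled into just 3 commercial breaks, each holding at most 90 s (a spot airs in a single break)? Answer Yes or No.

Yes

A valid assignment using 3 commercial breaks:
  break 1: 75 + 15 = 90
  break 2: 35 + 30 + 25 = 90
  break 3: 25 + 20 + 15 = 60
Every load is within 90 s, so 3 commercial breaks suffice.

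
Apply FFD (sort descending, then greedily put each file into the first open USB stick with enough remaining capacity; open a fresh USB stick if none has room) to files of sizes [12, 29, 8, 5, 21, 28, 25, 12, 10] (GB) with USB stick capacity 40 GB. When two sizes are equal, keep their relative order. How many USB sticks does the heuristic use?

4

Sorted descending: 29, 28, 25, 21, 12, 12, 10, 8, 5.
  29 → USB stick 1 (new)  [load 29/40]
  28 → USB stick 2 (new)  [load 28/40]
  25 → USB stick 3 (new)  [load 25/40]
  21 → USB stick 4 (new)  [load 21/40]
  12 → USB stick 2  [load 40/40]
  12 → USB stick 3  [load 37/40]
  10 → USB stick 1  [load 39/40]
  8 → USB stick 4  [load 29/40]
  5 → USB stick 4  [load 34/40]
4 USB sticks opened.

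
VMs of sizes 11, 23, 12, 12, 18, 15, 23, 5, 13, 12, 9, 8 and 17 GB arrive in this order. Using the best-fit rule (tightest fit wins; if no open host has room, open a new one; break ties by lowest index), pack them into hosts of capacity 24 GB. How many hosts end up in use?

8

  11 → host 1 (new)  [load 11/24]
  23 → host 2 (new)  [load 23/24]
  12 → host 1  [load 23/24]
  12 → host 3 (new)  [load 12/24]
  18 → host 4 (new)  [load 18/24]
  15 → host 5 (new)  [load 15/24]
  23 → host 6 (new)  [load 23/24]
  5 → host 4  [load 23/24]
  13 → host 7 (new)  [load 13/24]
  12 → host 3  [load 24/24]
  9 → host 5  [load 24/24]
  8 → host 7  [load 21/24]
  17 → host 8 (new)  [load 17/24]
8 hosts opened.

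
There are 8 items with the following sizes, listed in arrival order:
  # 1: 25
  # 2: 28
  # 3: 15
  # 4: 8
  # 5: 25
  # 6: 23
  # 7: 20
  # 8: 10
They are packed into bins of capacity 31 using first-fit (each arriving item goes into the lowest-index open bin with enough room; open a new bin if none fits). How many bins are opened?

6

  25 → bin 1 (new)  [load 25/31]
  28 → bin 2 (new)  [load 28/31]
  15 → bin 3 (new)  [load 15/31]
  8 → bin 3  [load 23/31]
  25 → bin 4 (new)  [load 25/31]
  23 → bin 5 (new)  [load 23/31]
  20 → bin 6 (new)  [load 20/31]
  10 → bin 6  [load 30/31]
6 bins opened.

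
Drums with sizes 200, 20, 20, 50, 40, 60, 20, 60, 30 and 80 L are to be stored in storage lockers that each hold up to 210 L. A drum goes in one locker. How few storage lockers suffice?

Total = 200 + 80 + 60 + 60 + 50 + 40 + 30 + 20 + 20 + 20 = 580 L.
Lower bound: ⌈580/210⌉ = 3 storage lockers.
A packing using 3 storage lockers:
  locker 1: 200 = 200
  locker 2: 80 + 60 + 60 = 200
  locker 3: 50 + 40 + 30 + 20 + 20 + 20 = 180
This matches the lower bound, so 3 is optimal.

3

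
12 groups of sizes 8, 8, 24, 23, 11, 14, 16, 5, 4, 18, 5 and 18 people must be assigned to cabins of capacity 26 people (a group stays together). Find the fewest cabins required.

Total = 24 + 23 + 18 + 18 + 16 + 14 + 11 + 8 + 8 + 5 + 5 + 4 = 154 people.
Lower bound: ⌈154/26⌉ = 6 cabins.
A packing using 7 cabins:
  cabin 1: 24 = 24
  cabin 2: 23 = 23
  cabin 3: 18 + 8 = 26
  cabin 4: 18 + 8 = 26
  cabin 5: 16 + 5 + 5 = 26
  cabin 6: 14 + 11 = 25
  cabin 7: 4 = 4
No arrangement into 6 cabins stays within capacity, so 7 is optimal.

7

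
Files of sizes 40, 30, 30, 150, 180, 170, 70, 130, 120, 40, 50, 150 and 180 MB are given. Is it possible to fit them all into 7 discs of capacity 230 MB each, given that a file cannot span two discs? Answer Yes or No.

Yes

A valid assignment using 7 discs:
  disc 1: 180 + 50 = 230
  disc 2: 180 + 40 = 220
  disc 3: 170 + 40 = 210
  disc 4: 150 + 70 = 220
  disc 5: 150 + 30 + 30 = 210
  disc 6: 130 = 130
  disc 7: 120 = 120
Every load is within 230 MB, so 7 discs suffice.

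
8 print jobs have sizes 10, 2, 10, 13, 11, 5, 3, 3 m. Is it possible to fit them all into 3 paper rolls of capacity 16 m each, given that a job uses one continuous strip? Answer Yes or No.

No

Total = 57 m; ⌈57/16⌉ = 4.
At least 4 paper rolls are required, but only 3 are allowed.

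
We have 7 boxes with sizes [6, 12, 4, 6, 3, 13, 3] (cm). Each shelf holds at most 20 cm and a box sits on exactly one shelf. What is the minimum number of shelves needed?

Total = 13 + 12 + 6 + 6 + 4 + 3 + 3 = 47 cm.
Lower bound: ⌈47/20⌉ = 3 shelves.
A packing using 3 shelves:
  shelf 1: 13 + 6 = 19
  shelf 2: 12 + 6 = 18
  shelf 3: 4 + 3 + 3 = 10
This matches the lower bound, so 3 is optimal.

3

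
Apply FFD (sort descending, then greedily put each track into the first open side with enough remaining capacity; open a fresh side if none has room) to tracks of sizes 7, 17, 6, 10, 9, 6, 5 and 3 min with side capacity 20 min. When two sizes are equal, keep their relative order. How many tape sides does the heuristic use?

4

Sorted descending: 17, 10, 9, 7, 6, 6, 5, 3.
  17 → side 1 (new)  [load 17/20]
  10 → side 2 (new)  [load 10/20]
  9 → side 2  [load 19/20]
  7 → side 3 (new)  [load 7/20]
  6 → side 3  [load 13/20]
  6 → side 3  [load 19/20]
  5 → side 4 (new)  [load 5/20]
  3 → side 1  [load 20/20]
4 tape sides opened.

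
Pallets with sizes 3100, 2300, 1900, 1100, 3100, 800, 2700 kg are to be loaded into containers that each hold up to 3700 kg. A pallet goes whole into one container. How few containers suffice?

Total = 3100 + 3100 + 2700 + 2300 + 1900 + 1100 + 800 = 15000 kg.
Lower bound: ⌈15000/3700⌉ = 5 containers.
A packing using 5 containers:
  container 1: 3100 = 3100
  container 2: 3100 = 3100
  container 3: 2700 + 800 = 3500
  container 4: 2300 + 1100 = 3400
  container 5: 1900 = 1900
This matches the lower bound, so 5 is optimal.

5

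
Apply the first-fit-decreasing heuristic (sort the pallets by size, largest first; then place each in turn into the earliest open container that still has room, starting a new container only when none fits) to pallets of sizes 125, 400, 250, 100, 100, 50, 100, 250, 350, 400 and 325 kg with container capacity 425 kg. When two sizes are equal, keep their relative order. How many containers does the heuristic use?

7

Sorted descending: 400, 400, 350, 325, 250, 250, 125, 100, 100, 100, 50.
  400 → container 1 (new)  [load 400/425]
  400 → container 2 (new)  [load 400/425]
  350 → container 3 (new)  [load 350/425]
  325 → container 4 (new)  [load 325/425]
  250 → container 5 (new)  [load 250/425]
  250 → container 6 (new)  [load 250/425]
  125 → container 5  [load 375/425]
  100 → container 4  [load 425/425]
  100 → container 6  [load 350/425]
  100 → container 7 (new)  [load 100/425]
  50 → container 3  [load 400/425]
7 containers opened.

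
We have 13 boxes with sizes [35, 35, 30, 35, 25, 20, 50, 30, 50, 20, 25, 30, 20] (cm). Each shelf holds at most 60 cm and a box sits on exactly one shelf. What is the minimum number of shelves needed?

Total = 50 + 50 + 35 + 35 + 35 + 30 + 30 + 30 + 25 + 25 + 20 + 20 + 20 = 405 cm.
Lower bound: ⌈405/60⌉ = 7 shelves.
A packing using 8 shelves:
  shelf 1: 50 = 50
  shelf 2: 50 = 50
  shelf 3: 35 + 25 = 60
  shelf 4: 35 + 25 = 60
  shelf 5: 35 + 20 = 55
  shelf 6: 30 + 30 = 60
  shelf 7: 30 + 20 = 50
  shelf 8: 20 = 20
No arrangement into 7 shelves stays within capacity, so 8 is optimal.

8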